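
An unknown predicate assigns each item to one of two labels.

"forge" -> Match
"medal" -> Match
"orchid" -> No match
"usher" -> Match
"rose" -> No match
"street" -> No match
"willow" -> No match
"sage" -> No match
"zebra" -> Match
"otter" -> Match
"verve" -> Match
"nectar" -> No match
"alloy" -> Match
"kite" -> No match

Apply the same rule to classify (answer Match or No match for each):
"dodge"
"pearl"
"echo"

'Match' ⟺ odd length.
"dodge": Match (length 5).
"pearl": Match (length 5).
"echo": No match (length 4).

Match, Match, No match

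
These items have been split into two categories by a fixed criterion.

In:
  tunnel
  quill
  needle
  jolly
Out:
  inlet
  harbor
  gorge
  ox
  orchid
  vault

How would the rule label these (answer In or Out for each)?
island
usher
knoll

A rule that fits every label: has a double letter — true of each 'In' example, false of each 'Out' one.

Out, Out, In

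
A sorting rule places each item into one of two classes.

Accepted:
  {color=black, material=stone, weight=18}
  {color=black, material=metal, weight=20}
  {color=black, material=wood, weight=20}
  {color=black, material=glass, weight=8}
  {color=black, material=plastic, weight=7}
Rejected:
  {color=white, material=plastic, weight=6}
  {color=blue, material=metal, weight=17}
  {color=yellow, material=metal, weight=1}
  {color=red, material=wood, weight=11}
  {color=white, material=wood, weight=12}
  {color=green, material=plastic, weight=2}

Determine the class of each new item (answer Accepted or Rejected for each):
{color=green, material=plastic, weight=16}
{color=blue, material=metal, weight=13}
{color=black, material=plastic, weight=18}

Rejected, Rejected, Accepted

The distinguishing property — color is black — holds for all the 'Accepted' cases and none of the 'Rejected' cases.
{color=green, material=plastic, weight=16} → color is green → Rejected.
{color=blue, material=metal, weight=13} → color is blue → Rejected.
{color=black, material=plastic, weight=18} → color is black → Accepted.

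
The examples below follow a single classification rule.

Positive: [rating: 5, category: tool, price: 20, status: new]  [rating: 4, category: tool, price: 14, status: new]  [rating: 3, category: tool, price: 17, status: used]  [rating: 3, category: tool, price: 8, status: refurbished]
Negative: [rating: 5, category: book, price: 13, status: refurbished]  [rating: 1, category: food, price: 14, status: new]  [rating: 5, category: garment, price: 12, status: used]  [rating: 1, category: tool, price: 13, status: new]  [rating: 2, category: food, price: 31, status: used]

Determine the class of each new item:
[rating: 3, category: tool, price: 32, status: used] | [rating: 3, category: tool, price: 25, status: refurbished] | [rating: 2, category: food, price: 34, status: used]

The pattern is that an item is 'Positive' exactly when: category is tool AND rating ≥ 2.
Positive: [rating: 3, category: tool, price: 32, status: used], since category is tool, rating = 3.
Positive: [rating: 3, category: tool, price: 25, status: refurbished], since category is tool, rating = 3.
Negative: [rating: 2, category: food, price: 34, status: used], since category is food, rating = 2.

Positive, Positive, Negative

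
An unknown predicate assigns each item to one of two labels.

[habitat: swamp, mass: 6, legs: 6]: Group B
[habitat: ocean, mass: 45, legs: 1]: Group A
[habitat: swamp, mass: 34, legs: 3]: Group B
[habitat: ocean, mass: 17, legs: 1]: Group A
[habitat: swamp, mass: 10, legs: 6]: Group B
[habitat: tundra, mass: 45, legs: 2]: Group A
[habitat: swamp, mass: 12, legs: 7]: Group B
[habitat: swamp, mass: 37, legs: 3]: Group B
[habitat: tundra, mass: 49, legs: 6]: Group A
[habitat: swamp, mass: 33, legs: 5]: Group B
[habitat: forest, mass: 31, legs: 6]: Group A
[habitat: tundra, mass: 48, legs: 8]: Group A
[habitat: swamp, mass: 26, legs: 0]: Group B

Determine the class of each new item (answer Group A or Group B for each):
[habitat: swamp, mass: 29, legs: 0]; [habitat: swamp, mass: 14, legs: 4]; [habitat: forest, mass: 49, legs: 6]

Group B, Group B, Group A

The rule appears to be: habitat is not swamp.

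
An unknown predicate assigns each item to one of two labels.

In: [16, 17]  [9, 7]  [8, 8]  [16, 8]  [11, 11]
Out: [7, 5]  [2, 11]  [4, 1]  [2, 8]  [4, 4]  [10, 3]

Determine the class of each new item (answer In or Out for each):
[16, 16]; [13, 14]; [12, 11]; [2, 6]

The common property of the 'In' items is: sum ≥ 16. No 'Out' item has it.
[16, 16]: In (16+16 = 32). [13, 14]: In (13+14 = 27). [12, 11]: In (12+11 = 23). [2, 6]: Out (2+6 = 8).

In, In, In, Out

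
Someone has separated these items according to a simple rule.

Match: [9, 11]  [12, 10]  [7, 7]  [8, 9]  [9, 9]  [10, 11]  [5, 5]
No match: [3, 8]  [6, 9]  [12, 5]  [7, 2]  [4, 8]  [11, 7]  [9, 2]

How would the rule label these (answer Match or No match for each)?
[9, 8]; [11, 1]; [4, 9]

Match, No match, No match

The distinguishing property — |first − second| ≤ 2 — holds for all the 'Match' cases and none of the 'No match' cases.
[9, 8] — |9−8| = 1, hence Match. [11, 1] — |11−1| = 10, hence No match. [4, 9] — |4−9| = 5, hence No match.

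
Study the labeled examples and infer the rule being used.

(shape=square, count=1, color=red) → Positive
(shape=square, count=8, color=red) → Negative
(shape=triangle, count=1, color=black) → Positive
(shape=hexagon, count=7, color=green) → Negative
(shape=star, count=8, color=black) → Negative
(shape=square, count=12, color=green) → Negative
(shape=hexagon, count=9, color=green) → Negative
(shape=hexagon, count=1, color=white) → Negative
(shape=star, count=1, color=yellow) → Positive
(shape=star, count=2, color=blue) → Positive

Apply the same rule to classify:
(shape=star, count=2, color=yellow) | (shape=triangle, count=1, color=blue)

Positive, Positive

Rule: color is not white AND count ≤ 2. This holds for each 'Positive' example and fails for each 'Negative' one.
Positive: (shape=star, count=2, color=yellow), since color is yellow, count = 2.
Positive: (shape=triangle, count=1, color=blue), since color is blue, count = 1.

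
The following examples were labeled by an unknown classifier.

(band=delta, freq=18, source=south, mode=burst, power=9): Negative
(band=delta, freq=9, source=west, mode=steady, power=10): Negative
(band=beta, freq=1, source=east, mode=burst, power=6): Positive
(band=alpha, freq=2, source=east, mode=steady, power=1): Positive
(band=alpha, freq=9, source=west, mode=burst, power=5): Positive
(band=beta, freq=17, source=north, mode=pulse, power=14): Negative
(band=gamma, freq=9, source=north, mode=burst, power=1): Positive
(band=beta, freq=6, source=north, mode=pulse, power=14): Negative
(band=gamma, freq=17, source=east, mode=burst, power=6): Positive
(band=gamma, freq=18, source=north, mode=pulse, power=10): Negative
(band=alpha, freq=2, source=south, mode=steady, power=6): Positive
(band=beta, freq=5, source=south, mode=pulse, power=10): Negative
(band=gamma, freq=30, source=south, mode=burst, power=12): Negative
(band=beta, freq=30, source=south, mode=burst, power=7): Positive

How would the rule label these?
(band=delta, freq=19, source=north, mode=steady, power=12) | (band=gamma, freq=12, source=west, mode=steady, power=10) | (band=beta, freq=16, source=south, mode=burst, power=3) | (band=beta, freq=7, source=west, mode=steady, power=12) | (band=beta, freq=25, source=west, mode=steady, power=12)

Negative, Negative, Positive, Negative, Negative

The pattern is that an item is 'Positive' exactly when: power ≤ 7.
(band=delta, freq=19, source=north, mode=steady, power=12): power = 12 — does not pass, so Negative.
(band=gamma, freq=12, source=west, mode=steady, power=10): power = 10 — does not pass, so Negative.
(band=beta, freq=16, source=south, mode=burst, power=3): power = 3 — fits, so Positive.
(band=beta, freq=7, source=west, mode=steady, power=12): power = 12 — does not pass, so Negative.
(band=beta, freq=25, source=west, mode=steady, power=12): power = 12 — does not pass, so Negative.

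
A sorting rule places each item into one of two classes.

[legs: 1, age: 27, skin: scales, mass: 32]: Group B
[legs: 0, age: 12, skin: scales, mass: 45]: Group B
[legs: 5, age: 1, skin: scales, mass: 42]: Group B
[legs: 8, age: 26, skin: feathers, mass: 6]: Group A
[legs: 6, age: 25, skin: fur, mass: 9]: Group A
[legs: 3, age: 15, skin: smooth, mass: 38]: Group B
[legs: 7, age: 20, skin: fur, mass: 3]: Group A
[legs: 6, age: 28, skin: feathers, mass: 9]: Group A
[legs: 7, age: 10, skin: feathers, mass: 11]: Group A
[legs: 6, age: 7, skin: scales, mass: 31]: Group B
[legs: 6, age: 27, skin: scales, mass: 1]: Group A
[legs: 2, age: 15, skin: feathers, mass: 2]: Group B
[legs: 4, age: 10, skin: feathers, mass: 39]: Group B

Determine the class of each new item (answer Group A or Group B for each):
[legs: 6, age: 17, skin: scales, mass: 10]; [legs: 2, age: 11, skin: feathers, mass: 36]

All 'Group A' examples share one property — age ≥ 10 AND legs ≥ 5 — and every 'Group B' example lacks it.

Group A, Group B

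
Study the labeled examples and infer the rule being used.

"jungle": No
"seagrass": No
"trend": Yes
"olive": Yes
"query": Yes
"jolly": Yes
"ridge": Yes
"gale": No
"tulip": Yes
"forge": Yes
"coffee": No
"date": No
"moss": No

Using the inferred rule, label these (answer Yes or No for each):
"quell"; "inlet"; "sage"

The distinguishing property — odd length — holds for all the 'Yes' cases and none of the 'No' cases.
Yes: "quell", since length 5.
Yes: "inlet", since length 5.
No: "sage", since length 4.

Yes, Yes, No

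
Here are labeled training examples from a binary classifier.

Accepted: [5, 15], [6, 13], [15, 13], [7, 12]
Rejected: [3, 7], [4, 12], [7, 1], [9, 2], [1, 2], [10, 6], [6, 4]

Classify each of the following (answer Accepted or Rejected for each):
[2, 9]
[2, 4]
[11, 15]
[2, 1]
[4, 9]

'Accepted' ⟺ sum ≥ 19.
Rejected: [2, 9], since 2+9 = 11.
Rejected: [2, 4], since 2+4 = 6.
Accepted: [11, 15], since 11+15 = 26.
Rejected: [2, 1], since 2+1 = 3.
Rejected: [4, 9], since 4+9 = 13.

Rejected, Rejected, Accepted, Rejected, Rejected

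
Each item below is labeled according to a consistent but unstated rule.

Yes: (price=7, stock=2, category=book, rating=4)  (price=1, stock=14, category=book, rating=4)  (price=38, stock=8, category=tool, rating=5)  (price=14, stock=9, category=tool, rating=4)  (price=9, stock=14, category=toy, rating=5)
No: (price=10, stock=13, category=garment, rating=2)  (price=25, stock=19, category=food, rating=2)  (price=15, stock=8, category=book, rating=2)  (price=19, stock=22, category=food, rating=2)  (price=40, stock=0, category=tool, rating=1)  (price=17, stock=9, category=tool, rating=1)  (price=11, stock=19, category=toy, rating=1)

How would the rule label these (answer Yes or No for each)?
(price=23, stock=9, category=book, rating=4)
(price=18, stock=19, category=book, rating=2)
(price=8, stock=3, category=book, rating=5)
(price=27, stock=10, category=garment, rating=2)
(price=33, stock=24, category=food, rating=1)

The simplest hypothesis consistent with all the labels is: rating ≥ 4.
(price=23, stock=9, category=book, rating=4) → rating = 4 → Yes.
(price=18, stock=19, category=book, rating=2) → rating = 2 → No.
(price=8, stock=3, category=book, rating=5) → rating = 5 → Yes.
(price=27, stock=10, category=garment, rating=2) → rating = 2 → No.
(price=33, stock=24, category=food, rating=1) → rating = 1 → No.

Yes, No, Yes, No, No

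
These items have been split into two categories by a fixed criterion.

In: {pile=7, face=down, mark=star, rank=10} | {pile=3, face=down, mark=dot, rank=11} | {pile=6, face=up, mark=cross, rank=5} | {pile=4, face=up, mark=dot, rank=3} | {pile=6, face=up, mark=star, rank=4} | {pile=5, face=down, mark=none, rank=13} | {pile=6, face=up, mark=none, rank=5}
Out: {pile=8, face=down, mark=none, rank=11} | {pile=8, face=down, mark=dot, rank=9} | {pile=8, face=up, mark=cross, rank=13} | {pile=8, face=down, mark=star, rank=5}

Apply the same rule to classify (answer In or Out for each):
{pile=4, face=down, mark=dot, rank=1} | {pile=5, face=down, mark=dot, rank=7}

In, In

A rule that fits every label: pile ≤ 7 — true of each 'In' example, false of each 'Out' one.
In: {pile=4, face=down, mark=dot, rank=1}, since pile = 4. In: {pile=5, face=down, mark=dot, rank=7}, since pile = 5.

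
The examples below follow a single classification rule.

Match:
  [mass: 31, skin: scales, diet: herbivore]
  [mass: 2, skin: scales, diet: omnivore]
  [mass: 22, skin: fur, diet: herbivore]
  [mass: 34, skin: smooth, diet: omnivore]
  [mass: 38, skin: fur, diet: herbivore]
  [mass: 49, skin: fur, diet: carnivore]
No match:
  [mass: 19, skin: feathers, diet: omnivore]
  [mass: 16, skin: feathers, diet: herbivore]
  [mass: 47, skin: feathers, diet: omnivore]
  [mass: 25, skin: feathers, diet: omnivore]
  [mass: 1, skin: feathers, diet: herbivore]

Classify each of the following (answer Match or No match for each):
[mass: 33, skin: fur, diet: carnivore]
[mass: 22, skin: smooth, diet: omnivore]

'Match' ⟺ skin is not feathers.
[mass: 33, skin: fur, diet: carnivore]: skin is fur — matches, so Match. [mass: 22, skin: smooth, diet: omnivore]: skin is smooth — matches, so Match.

Match, Match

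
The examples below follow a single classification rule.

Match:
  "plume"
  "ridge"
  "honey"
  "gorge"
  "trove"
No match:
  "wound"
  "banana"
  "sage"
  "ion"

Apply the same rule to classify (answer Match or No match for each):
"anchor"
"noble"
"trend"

Every 'Match' example satisfies: odd length AND contains 'e'. None of the 'No match' examples do.
"anchor" → length 6, no 'e' → No match. "noble" → length 5, has 'e' → Match. "trend" → length 5, has 'e' → Match.

No match, Match, Match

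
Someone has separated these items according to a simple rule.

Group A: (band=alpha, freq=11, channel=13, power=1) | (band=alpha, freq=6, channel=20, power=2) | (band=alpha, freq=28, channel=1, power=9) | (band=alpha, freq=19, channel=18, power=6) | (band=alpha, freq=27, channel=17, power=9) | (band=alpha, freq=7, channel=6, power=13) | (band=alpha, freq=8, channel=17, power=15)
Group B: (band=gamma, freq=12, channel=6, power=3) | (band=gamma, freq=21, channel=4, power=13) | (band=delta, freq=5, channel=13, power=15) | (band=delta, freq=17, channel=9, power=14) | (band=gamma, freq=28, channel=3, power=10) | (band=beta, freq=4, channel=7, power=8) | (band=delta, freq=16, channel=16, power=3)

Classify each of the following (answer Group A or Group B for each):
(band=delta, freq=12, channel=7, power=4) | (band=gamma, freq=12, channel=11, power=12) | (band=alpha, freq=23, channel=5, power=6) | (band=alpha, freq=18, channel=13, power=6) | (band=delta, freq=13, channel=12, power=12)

The simplest hypothesis consistent with all the labels is: band is alpha.
(band=delta, freq=12, channel=7, power=4): Group B (band is delta). (band=gamma, freq=12, channel=11, power=12): Group B (band is gamma). (band=alpha, freq=23, channel=5, power=6): Group A (band is alpha). (band=alpha, freq=18, channel=13, power=6): Group A (band is alpha). (band=delta, freq=13, channel=12, power=12): Group B (band is delta).

Group B, Group B, Group A, Group A, Group B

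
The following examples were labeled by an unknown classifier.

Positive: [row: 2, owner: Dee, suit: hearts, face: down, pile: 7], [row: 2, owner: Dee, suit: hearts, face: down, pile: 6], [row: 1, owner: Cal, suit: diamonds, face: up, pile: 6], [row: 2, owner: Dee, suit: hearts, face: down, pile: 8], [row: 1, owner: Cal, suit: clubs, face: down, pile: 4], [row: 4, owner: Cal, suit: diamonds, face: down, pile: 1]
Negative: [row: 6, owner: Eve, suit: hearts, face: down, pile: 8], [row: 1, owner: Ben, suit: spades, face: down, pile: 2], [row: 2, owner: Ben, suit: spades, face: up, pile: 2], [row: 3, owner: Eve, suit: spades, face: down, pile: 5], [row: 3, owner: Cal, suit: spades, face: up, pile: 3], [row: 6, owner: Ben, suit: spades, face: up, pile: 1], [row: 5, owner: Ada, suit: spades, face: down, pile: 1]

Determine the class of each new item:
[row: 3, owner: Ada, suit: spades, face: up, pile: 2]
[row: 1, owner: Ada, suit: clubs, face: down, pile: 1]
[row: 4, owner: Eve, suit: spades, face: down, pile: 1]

The common property of the 'Positive' items is: suit is not spades AND row ≤ 4. No 'Negative' item has it.
[row: 3, owner: Ada, suit: spades, face: up, pile: 2]: suit is spades, row = 3 — fails this test, so Negative.
[row: 1, owner: Ada, suit: clubs, face: down, pile: 1]: suit is clubs, row = 1 — matches, so Positive.
[row: 4, owner: Eve, suit: spades, face: down, pile: 1]: suit is spades, row = 4 — fails this test, so Negative.

Negative, Positive, Negative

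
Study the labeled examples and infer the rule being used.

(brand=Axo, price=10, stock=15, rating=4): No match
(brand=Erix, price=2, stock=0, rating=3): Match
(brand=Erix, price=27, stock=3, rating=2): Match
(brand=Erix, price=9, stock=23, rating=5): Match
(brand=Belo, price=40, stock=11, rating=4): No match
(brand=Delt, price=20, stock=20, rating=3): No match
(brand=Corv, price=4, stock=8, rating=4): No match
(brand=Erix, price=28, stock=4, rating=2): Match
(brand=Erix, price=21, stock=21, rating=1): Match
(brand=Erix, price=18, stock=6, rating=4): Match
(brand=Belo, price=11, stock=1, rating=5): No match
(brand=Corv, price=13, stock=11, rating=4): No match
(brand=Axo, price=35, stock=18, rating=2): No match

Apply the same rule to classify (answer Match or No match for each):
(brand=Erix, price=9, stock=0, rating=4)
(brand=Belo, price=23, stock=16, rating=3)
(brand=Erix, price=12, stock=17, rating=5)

A rule that fits every label: brand is Erix — true of each 'Match' example, false of each 'No match' one.
Match: (brand=Erix, price=9, stock=0, rating=4), since brand is Erix.
No match: (brand=Belo, price=23, stock=16, rating=3), since brand is Belo.
Match: (brand=Erix, price=12, stock=17, rating=5), since brand is Erix.

Match, No match, Match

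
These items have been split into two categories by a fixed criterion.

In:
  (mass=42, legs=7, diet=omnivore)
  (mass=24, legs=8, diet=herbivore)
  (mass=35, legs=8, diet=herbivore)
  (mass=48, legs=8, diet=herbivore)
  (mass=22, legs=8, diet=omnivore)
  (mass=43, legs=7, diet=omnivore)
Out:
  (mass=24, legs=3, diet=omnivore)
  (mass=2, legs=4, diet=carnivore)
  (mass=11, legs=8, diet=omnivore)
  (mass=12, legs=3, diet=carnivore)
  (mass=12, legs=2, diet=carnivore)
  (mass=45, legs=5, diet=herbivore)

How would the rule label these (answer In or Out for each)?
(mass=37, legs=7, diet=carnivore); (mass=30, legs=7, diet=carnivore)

In, In

The pattern is that an item is 'In' exactly when: mass ≥ 12 AND legs ≥ 7.
(mass=37, legs=7, diet=carnivore): mass = 37, legs = 7, has this property → In.
(mass=30, legs=7, diet=carnivore): mass = 30, legs = 7, has this property → In.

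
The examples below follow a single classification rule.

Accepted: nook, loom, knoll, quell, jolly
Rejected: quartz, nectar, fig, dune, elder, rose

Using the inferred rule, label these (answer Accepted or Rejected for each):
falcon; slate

Rejected, Rejected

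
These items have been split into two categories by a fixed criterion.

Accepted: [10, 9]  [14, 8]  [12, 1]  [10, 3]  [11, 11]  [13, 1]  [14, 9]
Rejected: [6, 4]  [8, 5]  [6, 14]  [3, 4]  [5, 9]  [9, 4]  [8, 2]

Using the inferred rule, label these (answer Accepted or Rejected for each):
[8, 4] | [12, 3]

Rejected, Accepted

The simplest hypothesis consistent with all the labels is: first ≥ 10.
[8, 4] — first 8, hence Rejected.
[12, 3] — first 12, hence Accepted.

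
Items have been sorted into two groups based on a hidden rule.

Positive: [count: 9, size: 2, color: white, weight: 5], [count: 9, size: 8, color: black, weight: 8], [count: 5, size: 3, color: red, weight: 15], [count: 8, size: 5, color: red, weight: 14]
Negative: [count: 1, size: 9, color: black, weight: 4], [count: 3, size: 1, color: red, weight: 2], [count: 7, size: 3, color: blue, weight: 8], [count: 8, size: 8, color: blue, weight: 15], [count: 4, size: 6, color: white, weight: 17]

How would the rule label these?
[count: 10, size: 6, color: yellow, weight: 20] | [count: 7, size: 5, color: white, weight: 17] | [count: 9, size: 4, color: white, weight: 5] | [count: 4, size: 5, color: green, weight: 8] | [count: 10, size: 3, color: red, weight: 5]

Rule: color is not blue AND count ≥ 5. This holds for each 'Positive' example and fails for each 'Negative' one.
[count: 10, size: 6, color: yellow, weight: 20]: color is yellow, count = 10 — checks out, so Positive.
[count: 7, size: 5, color: white, weight: 17]: color is white, count = 7 — checks out, so Positive.
[count: 9, size: 4, color: white, weight: 5]: color is white, count = 9 — checks out, so Positive.
[count: 4, size: 5, color: green, weight: 8]: color is green, count = 4 — fails the rule, so Negative.
[count: 10, size: 3, color: red, weight: 5]: color is red, count = 10 — checks out, so Positive.

Positive, Positive, Positive, Negative, Positive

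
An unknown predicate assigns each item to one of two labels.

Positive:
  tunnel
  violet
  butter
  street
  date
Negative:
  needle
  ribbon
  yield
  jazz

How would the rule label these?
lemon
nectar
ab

Negative, Positive, Negative

The simplest hypothesis consistent with all the labels is: contains 't'.
lemon → no 't' → Negative. nectar → has 't' → Positive. ab → no 't' → Negative.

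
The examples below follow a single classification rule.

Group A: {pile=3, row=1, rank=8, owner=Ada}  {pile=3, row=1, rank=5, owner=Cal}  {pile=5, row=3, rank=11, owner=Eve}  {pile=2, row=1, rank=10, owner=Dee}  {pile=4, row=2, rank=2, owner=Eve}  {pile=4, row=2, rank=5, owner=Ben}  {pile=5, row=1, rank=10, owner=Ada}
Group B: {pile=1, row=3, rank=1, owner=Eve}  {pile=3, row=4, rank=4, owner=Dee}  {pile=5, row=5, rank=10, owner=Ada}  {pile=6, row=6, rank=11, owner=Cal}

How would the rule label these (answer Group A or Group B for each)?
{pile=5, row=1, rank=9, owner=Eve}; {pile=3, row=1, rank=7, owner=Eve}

The classifier is using: pile ≥ 2 AND row ≤ 3.
Group A: {pile=5, row=1, rank=9, owner=Eve}, since pile = 5, row = 1. Group A: {pile=3, row=1, rank=7, owner=Eve}, since pile = 3, row = 1.

Group A, Group A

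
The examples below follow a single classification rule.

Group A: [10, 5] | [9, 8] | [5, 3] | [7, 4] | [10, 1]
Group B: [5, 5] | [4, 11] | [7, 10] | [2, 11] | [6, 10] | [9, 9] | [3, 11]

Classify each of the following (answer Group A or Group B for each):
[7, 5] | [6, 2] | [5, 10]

A rule that fits every label: first > second — true of each 'Group A' example, false of each 'Group B' one.

Group A, Group A, Group B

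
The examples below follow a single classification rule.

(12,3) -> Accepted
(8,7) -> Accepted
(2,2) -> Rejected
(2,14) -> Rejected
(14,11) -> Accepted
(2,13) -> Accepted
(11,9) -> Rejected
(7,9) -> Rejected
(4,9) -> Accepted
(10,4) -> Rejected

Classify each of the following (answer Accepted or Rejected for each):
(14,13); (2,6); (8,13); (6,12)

The distinguishing property — sum is odd — holds for all the 'Accepted' cases and none of the 'Rejected' cases.
(14,13): 14+13 = 27 — meets the rule, so Accepted. (2,6): 2+6 = 8 — does not satisfy this, so Rejected. (8,13): 8+13 = 21 — meets the rule, so Accepted. (6,12): 6+12 = 18 — does not satisfy this, so Rejected.

Accepted, Rejected, Accepted, Rejected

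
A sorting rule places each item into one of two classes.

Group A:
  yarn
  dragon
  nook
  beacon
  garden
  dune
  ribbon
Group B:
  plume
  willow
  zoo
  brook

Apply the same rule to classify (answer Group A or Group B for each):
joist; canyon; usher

Looking at the examples, the only property every 'Group A' case has and every 'Group B' case lacks is: contains 'n'.
joist → no 'n' → Group B.
canyon → has 'n' → Group A.
usher → no 'n' → Group B.

Group B, Group A, Group B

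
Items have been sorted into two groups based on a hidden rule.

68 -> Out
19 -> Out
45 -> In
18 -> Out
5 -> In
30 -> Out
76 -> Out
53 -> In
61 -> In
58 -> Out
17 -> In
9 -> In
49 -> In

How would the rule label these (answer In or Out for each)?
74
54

All 'In' examples share one property — ≡ 1 (mod 4) — and every 'Out' example lacks it.
74: Out (74 mod 4 = 2).
54: Out (54 mod 4 = 2).

Out, Out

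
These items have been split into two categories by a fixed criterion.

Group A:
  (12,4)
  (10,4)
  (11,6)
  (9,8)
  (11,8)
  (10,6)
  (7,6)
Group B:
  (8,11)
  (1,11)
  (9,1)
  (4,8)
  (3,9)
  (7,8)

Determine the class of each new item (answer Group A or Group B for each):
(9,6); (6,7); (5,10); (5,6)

One predicate separates the groups cleanly: first > second AND second is even.

Group A, Group B, Group B, Group B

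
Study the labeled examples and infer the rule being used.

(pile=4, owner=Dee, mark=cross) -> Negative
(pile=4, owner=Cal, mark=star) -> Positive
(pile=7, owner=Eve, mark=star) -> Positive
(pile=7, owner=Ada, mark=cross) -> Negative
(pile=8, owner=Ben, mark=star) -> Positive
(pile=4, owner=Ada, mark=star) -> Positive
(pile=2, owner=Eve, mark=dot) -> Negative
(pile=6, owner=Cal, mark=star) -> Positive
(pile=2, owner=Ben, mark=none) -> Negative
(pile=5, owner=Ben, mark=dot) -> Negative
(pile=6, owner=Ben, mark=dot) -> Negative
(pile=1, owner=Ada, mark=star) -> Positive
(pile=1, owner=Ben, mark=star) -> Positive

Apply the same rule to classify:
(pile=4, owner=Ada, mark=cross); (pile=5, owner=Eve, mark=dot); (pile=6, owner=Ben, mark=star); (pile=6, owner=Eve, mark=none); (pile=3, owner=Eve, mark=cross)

Checking candidate rules against both groups, what survives is: mark is star.
(pile=4, owner=Ada, mark=cross) → mark is cross → Negative.
(pile=5, owner=Eve, mark=dot) → mark is dot → Negative.
(pile=6, owner=Ben, mark=star) → mark is star → Positive.
(pile=6, owner=Eve, mark=none) → mark is none → Negative.
(pile=3, owner=Eve, mark=cross) → mark is cross → Negative.

Negative, Negative, Positive, Negative, Negative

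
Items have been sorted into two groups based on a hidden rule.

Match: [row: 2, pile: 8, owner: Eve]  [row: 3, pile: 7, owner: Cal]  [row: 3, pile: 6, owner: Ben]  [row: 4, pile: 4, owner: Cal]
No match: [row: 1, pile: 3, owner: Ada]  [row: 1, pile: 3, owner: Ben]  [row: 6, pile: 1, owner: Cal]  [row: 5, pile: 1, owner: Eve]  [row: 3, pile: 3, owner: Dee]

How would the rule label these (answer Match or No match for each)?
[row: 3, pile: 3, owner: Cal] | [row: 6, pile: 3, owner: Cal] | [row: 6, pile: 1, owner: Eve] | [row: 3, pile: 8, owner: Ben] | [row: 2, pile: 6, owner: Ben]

'Match' ⟺ pile ≥ 4.
[row: 3, pile: 3, owner: Cal]: pile = 3 — does not pass, so No match.
[row: 6, pile: 3, owner: Cal]: pile = 3 — does not pass, so No match.
[row: 6, pile: 1, owner: Eve]: pile = 1 — does not pass, so No match.
[row: 3, pile: 8, owner: Ben]: pile = 8 — satisfies this, so Match.
[row: 2, pile: 6, owner: Ben]: pile = 6 — satisfies this, so Match.

No match, No match, No match, Match, Match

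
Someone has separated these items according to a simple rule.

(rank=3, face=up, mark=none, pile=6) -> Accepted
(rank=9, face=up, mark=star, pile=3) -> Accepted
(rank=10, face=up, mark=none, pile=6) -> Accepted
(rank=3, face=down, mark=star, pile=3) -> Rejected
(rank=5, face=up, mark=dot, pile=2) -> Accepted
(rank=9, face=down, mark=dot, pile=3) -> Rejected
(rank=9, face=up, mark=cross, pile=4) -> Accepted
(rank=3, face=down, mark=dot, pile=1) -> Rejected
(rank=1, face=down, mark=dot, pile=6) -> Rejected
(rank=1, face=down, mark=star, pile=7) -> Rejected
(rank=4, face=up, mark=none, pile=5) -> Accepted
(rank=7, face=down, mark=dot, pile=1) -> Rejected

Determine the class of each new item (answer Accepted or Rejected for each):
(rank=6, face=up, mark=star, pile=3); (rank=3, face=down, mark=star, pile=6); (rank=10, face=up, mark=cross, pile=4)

Accepted, Rejected, Accepted

A rule that fits every label: face is up — true of each 'Accepted' example, false of each 'Rejected' one.
(rank=6, face=up, mark=star, pile=3): face is up, meets the rule → Accepted. (rank=3, face=down, mark=star, pile=6): face is down, lacks this property → Rejected. (rank=10, face=up, mark=cross, pile=4): face is up, meets the rule → Accepted.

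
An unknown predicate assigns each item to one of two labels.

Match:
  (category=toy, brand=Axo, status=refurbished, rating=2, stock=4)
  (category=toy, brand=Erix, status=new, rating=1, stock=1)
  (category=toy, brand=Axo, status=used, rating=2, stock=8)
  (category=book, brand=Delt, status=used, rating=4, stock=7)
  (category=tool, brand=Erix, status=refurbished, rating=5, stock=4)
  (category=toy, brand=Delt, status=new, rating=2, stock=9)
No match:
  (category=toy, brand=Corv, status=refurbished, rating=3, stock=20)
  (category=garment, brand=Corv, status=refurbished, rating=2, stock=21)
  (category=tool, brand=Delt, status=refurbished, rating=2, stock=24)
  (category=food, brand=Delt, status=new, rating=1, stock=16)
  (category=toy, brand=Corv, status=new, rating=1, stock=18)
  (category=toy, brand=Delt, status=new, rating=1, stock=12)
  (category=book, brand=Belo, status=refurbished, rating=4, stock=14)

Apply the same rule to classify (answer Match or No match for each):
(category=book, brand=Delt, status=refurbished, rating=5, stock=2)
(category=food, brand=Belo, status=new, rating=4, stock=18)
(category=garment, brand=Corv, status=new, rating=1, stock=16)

Match, No match, No match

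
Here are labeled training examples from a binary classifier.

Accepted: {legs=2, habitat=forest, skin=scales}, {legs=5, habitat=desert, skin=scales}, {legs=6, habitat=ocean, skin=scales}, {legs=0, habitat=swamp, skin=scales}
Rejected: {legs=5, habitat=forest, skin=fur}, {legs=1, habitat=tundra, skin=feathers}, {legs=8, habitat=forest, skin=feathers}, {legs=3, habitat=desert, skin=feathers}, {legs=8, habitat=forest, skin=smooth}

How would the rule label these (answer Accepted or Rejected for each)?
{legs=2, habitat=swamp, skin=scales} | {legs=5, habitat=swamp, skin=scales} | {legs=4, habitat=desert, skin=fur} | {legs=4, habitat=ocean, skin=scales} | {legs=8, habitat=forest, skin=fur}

Accepted, Accepted, Rejected, Accepted, Rejected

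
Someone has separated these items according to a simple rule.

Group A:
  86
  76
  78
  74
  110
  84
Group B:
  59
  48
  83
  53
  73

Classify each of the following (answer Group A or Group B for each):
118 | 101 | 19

Group A, Group B, Group B

The classifier is using: even AND at least 53.
118: Group A (118 is even, 118 ≥ 53).
101: Group B (101 is odd, 101 ≥ 53).
19: Group B (19 is odd, 19 < 53).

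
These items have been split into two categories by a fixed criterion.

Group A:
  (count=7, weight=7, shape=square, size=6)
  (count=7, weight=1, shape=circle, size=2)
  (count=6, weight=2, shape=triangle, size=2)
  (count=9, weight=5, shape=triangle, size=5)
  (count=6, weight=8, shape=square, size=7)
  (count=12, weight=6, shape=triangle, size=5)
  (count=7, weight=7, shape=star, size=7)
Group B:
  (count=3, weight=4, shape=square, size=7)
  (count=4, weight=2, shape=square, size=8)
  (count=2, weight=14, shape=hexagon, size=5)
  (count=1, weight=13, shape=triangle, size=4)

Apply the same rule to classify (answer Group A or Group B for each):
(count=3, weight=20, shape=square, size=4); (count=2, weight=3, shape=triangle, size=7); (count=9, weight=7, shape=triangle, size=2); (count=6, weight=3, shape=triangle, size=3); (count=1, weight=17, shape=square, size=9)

One predicate separates the groups cleanly: count ≥ 6.

Group B, Group B, Group A, Group A, Group B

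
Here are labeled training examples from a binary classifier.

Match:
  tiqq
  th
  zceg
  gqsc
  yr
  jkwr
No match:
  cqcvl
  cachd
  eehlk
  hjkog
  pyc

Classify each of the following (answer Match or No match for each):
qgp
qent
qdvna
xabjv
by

No match, Match, No match, No match, Match

All 'Match' examples share one property — even length — and every 'No match' example lacks it.
qgp → length 3 → No match. qent → length 4 → Match. qdvna → length 5 → No match. xabjv → length 5 → No match. by → length 2 → Match.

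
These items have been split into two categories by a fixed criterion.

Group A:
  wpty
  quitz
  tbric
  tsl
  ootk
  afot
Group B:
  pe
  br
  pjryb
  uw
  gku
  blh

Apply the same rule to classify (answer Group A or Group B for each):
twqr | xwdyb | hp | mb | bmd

Group A, Group B, Group B, Group B, Group B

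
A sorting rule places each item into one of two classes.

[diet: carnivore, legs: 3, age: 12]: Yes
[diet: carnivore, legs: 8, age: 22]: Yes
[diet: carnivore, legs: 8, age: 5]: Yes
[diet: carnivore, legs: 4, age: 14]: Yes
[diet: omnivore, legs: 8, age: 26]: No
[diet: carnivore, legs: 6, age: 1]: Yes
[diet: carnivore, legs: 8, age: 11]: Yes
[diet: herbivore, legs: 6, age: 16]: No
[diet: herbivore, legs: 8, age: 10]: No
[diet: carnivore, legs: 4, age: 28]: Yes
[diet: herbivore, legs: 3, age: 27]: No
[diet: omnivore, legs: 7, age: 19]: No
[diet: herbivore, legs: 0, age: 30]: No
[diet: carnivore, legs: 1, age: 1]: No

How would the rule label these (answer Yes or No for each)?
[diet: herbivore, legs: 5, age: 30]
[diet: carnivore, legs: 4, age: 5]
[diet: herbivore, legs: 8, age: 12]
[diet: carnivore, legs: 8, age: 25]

No, Yes, No, Yes

The classifier is using: diet is carnivore AND legs ≥ 3.
[diet: herbivore, legs: 5, age: 30]: diet is herbivore, legs = 5 — does not pass, so No. [diet: carnivore, legs: 4, age: 5]: diet is carnivore, legs = 4 — fits, so Yes. [diet: herbivore, legs: 8, age: 12]: diet is herbivore, legs = 8 — does not pass, so No. [diet: carnivore, legs: 8, age: 25]: diet is carnivore, legs = 8 — fits, so Yes.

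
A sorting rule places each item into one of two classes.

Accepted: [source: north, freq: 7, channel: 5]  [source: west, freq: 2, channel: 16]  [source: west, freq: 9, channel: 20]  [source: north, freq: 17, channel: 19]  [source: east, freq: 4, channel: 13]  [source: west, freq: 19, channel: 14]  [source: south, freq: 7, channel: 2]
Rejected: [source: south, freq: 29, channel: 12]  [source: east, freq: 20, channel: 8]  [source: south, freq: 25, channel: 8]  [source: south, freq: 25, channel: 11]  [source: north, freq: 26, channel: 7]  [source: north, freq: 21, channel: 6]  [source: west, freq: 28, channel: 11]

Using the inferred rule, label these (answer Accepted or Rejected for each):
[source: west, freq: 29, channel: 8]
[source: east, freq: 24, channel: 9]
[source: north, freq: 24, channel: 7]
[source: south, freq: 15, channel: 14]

Rejected, Rejected, Rejected, Accepted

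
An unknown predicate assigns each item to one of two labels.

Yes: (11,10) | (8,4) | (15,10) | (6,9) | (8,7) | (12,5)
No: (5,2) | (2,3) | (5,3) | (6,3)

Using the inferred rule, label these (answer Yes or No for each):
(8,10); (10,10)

Yes, Yes

The rule appears to be: sum ≥ 12.
(8,10): 8+10 = 18, qualifies → Yes. (10,10): 10+10 = 20, qualifies → Yes.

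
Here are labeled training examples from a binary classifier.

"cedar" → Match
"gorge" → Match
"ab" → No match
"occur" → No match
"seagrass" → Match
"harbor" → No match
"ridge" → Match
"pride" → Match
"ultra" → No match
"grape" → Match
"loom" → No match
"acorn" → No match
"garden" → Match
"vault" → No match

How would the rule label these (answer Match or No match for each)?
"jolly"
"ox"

No match, No match

The simplest hypothesis consistent with all the labels is: contains 'e'.
"jolly": no 'e' — does not satisfy this, so No match.
"ox": no 'e' — does not satisfy this, so No match.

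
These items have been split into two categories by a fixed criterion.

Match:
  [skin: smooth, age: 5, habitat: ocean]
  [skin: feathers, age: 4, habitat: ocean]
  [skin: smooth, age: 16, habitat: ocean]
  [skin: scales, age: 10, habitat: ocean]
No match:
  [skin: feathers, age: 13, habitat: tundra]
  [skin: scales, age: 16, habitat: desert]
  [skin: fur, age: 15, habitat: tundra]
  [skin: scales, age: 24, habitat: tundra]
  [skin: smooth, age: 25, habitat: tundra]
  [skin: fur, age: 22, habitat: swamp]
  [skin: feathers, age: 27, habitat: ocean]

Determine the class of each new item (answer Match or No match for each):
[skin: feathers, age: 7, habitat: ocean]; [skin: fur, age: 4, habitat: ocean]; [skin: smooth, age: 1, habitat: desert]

Match, Match, No match

'Match' ⟺ habitat is ocean AND age ≤ 16.
[skin: feathers, age: 7, habitat: ocean]: Match (habitat is ocean, age = 7).
[skin: fur, age: 4, habitat: ocean]: Match (habitat is ocean, age = 4).
[skin: smooth, age: 1, habitat: desert]: No match (habitat is desert, age = 1).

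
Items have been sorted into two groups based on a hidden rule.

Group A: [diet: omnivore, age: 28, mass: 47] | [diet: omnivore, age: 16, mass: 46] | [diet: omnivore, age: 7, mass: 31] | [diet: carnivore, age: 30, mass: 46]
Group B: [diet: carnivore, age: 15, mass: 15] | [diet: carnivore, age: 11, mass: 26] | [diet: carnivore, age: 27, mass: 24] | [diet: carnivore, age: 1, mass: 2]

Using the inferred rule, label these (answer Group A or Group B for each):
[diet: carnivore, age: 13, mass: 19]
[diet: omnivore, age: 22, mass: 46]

Group B, Group A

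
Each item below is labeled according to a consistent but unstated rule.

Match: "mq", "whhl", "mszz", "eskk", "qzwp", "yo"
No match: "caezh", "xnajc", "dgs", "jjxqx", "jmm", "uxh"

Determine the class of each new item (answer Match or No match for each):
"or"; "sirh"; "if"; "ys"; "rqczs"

The simplest hypothesis consistent with all the labels is: even length.
"or" → length 2 → Match.
"sirh" → length 4 → Match.
"if" → length 2 → Match.
"ys" → length 2 → Match.
"rqczs" → length 5 → No match.

Match, Match, Match, Match, No match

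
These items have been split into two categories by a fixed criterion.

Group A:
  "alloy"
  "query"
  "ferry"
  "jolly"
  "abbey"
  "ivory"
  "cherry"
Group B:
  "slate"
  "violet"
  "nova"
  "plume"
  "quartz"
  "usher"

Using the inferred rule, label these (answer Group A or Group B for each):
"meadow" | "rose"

Group B, Group B

'Group A' ⟺ contains 'y'.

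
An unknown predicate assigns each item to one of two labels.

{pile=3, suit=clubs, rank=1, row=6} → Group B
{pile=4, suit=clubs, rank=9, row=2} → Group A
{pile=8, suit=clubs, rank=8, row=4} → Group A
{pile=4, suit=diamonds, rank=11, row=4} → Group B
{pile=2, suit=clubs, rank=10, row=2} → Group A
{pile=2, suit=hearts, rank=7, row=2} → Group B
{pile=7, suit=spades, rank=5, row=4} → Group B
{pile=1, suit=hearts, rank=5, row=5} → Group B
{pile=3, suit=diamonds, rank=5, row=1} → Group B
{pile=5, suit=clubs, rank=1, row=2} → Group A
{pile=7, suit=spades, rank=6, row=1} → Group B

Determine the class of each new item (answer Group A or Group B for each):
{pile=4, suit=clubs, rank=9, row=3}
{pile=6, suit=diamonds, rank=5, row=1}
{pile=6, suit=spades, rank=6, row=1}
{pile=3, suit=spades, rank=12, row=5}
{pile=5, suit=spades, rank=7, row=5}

Group A, Group B, Group B, Group B, Group B

The simplest hypothesis consistent with all the labels is: suit is clubs AND row ≤ 4.
{pile=4, suit=clubs, rank=9, row=3} → suit is clubs, row = 3 → Group A. {pile=6, suit=diamonds, rank=5, row=1} → suit is diamonds, row = 1 → Group B. {pile=6, suit=spades, rank=6, row=1} → suit is spades, row = 1 → Group B. {pile=3, suit=spades, rank=12, row=5} → suit is spades, row = 5 → Group B. {pile=5, suit=spades, rank=7, row=5} → suit is spades, row = 5 → Group B.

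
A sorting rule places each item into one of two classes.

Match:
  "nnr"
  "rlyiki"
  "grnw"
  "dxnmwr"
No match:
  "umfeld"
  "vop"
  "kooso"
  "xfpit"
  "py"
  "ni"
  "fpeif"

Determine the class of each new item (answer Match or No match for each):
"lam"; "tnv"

The classifier is using: contains 'r'.

No match, No match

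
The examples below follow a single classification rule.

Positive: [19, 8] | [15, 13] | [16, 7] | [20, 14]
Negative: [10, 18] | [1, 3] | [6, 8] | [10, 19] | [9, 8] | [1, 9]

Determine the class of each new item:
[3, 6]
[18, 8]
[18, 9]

Negative, Positive, Positive

The simplest hypothesis consistent with all the labels is: first ≥ 13.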